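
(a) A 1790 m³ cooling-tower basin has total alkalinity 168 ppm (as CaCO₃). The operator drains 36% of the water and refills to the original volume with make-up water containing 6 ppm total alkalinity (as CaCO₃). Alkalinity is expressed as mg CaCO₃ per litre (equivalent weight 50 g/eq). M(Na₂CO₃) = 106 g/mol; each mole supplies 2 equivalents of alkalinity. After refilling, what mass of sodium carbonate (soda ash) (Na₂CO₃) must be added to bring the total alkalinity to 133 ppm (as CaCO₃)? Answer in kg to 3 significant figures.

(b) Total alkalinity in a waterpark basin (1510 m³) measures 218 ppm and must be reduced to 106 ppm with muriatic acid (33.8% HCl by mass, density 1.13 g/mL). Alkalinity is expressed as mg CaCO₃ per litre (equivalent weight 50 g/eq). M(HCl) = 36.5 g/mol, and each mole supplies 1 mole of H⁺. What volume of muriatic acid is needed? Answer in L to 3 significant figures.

(a) 44.2 kg; (b) 323 L

(a) Volume: 1790 m³ = 1,790,000 L.
(a) After draining 36% and refilling: 168 × 0.64 + 6 × 0.36 = 109.68 ppm.
(a) Deficit to target: 133 − 109.68 = 23.32 mg/L.
(a) As CaCO₃: 23.32 mg/L × 1,790,000 L = 41,740 g; ÷ 50 g/eq ÷ 2 = 417.4 mol Na₂CO₃.
(a) Mass: 417.4 × 106 = 44,250 g.

(b) Volume: 1510 m³ = 1,510,000 L.
(b) Alkalinity to neutralize: (218 − 106) = 112 mg/L as CaCO₃ × 1,510,000 L = 169,100 g as CaCO₃.
(b) Equivalents of H⁺ required: 169,100 ÷ 50 g/eq = 3382 eq = 3382 mol HCl.
(b) Mass of HCl: 3382 × 36.5 = 123,500 g.
(b) Mass of 33.8% solution: 123,500 / 0.338 = 365,300 g.
(b) Volume: 365,300 g ÷ 1.13 g/mL = 323,200 mL.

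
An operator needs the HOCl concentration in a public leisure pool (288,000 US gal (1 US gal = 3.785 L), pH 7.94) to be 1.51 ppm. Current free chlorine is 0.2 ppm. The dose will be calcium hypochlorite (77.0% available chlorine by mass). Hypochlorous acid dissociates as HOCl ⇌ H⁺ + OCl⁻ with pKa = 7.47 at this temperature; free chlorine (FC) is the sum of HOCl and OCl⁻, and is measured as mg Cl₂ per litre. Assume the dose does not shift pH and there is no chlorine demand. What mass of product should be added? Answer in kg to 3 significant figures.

8.16 kg

Volume: 288,000 US gal × 3.785 L/gal = 1,090,080 L.
[OCl⁻]/[HOCl] = 10^(pH − pKa) = 10^(7.94 − 7.47) = 2.951; fraction as HOCl = 1/(1 + 2.951) = 0.2531.
Free chlorine required for 1.51 ppm HOCl: 1.51 / 0.2531 = 5.966 ppm.
FC to add: 5.966 − 0.2 = 5.766 mg/L as Cl₂.
Cl₂ equivalent: 5.766 mg/L × 1,090,080 L = 6286 g.
Product at 77.0% available Cl: 6286 / 0.77 = 8163 g.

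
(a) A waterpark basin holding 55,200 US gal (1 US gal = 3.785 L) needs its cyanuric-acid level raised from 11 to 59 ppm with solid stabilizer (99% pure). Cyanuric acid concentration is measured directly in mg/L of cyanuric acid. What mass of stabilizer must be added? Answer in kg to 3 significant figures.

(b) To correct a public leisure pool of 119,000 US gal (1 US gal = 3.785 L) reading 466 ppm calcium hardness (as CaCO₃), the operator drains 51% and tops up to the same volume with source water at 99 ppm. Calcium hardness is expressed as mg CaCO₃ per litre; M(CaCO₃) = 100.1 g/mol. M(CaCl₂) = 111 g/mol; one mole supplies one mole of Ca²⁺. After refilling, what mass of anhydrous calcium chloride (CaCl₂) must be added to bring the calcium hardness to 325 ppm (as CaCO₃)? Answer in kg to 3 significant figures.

(a) 10.1 kg; (b) 23.1 kg

(a) Volume: 55,200 US gal × 3.785 L/gal = 208,932 L.
(a) CYA to add: (59 − 11) = 48 mg/L × 208,932 L = 10,030 g cyanuric acid.
(a) At 99% purity: 10,030 / 0.99 = 10,130 g product.

(b) Volume: 119,000 US gal × 3.785 L/gal = 450,415 L.
(b) After draining 51% and refilling: 466 × 0.49 + 99 × 0.51 = 278.83 ppm.
(b) Deficit to target: 325 − 278.83 = 46.17 mg/L.
(b) As CaCO₃: 46.17 mg/L × 450,415 L = 20,800 g; ÷ 100.1 = 207.7 mol Ca²⁺.
(b) Mass: 207.7 × 111 = 23,060 g.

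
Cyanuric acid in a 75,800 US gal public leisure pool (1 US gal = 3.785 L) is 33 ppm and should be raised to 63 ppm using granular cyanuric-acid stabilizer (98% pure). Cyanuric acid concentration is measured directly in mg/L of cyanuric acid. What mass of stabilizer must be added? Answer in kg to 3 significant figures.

8.78 kg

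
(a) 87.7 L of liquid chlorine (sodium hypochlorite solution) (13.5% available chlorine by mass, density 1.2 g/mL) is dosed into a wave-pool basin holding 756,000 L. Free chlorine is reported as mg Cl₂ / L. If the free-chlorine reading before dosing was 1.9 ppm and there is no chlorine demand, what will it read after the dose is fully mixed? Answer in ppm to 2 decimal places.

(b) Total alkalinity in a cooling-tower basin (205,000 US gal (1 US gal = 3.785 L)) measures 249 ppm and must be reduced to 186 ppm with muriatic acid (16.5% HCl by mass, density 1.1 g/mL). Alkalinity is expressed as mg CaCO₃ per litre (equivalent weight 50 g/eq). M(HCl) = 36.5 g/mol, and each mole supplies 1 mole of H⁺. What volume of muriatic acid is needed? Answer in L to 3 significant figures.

(a) Mass of solution: 87.7 L × 1000 mL/L × 1.2 g/mL = 105,200 g.
(a) Available chlorine delivered: 105,200 g × 0.135 = 14,210 g as Cl₂.
(a) Concentration rise: 14,210 g / 756,000 L = 18.79 mg/L = 18.79 ppm.
(a) Final FC: 1.9 + 18.79 = 20.69 ppm.

(b) Volume: 205,000 US gal × 3.785 L/gal = 775,925 L.
(b) Alkalinity to neutralize: (249 − 186) = 63 mg/L as CaCO₃ × 775,925 L = 48,880 g as CaCO₃.
(b) Equivalents of H⁺ required: 48,880 ÷ 50 g/eq = 977.7 eq = 977.7 mol HCl.
(b) Mass of HCl: 977.7 × 36.5 = 35,680 g.
(b) Mass of 16.5% solution: 35,680 / 0.165 = 216,300 g.
(b) Volume: 216,300 g ÷ 1.1 g/mL = 196,600 mL.

(a) 20.69 ppm; (b) 197 L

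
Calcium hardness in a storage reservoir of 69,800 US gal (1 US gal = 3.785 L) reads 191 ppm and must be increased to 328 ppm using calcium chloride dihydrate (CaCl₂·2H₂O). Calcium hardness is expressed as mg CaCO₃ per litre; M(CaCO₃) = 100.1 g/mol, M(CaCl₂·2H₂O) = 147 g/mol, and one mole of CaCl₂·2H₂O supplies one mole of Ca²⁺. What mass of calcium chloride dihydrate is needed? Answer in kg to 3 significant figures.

53.2 kg

Volume: 69,800 US gal × 3.785 L/gal = 264,193 L.
Hardness to add: (328 − 191) = 137 mg/L as CaCO₃ × 264,193 L = 36,190 g as CaCO₃.
Moles of Ca²⁺ (1 mol Ca²⁺ ≡ 1 mol CaCO₃): 36,190 / 100.1 g/mol = 361.6 mol.
Mass of CaCl₂·2H₂O: 361.6 × 147 = 53,150 g.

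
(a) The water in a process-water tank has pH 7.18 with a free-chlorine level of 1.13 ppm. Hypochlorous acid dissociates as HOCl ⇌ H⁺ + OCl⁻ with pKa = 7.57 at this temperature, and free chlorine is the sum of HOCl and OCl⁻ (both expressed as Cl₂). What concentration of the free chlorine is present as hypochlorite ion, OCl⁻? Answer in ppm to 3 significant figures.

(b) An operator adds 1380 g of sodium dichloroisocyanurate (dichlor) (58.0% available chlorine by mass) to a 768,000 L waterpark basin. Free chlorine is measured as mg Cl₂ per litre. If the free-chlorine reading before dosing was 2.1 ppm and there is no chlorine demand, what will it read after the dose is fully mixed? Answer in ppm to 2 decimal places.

(a) [OCl⁻]/[HOCl] = 10^(pH − pKa) = 10^(7.18 − 7.57) = 10^-0.39 = 0.4074.
(a) Fraction as HOCl = 1 / (1 + 0.4074) = 0.7105.
(a) OCl⁻ = (1 − 0.7105) × 1.13 ppm = 0.3271 ppm.

(b) Available chlorine delivered: 1380 g × 0.58 = 800.4 g as Cl₂.
(b) Concentration rise: 800.4 g / 768,000 L = 1.042 mg/L = 1.04 ppm.
(b) Final FC: 2.1 + 1.04 = 3.14 ppm.

(a) 0.327 ppm; (b) 3.14 ppm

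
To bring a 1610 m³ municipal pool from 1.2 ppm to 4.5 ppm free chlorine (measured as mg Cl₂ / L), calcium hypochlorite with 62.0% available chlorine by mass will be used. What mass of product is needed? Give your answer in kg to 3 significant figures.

Volume: 1610 m³ = 1,610,000 L.
Chlorine deficit: 4.5 − 1.2 = 3.3 ppm = 3.3 mg/L as Cl₂.
Cl₂ equivalent needed: 3.3 mg/L × 1,610,000 L = 5,313,000 mg = 5313 g.
Product at 62.0% available chlorine: 5313 / 0.62 = 8569 g.

8.57 kg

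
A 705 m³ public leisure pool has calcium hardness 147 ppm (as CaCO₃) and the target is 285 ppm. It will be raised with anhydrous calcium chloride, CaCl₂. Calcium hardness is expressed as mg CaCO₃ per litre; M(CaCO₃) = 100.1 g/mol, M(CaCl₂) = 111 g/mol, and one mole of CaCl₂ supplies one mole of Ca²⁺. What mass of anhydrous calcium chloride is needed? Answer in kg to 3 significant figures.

108 kg

Volume: 705 m³ = 705,000 L.
Hardness to add: (285 − 147) = 138 mg/L as CaCO₃ × 705,000 L = 97,290 g as CaCO₃.
Moles of Ca²⁺ (1 mol Ca²⁺ ≡ 1 mol CaCO₃): 97,290 / 100.1 g/mol = 971.9 mol.
Mass of CaCl₂: 971.9 × 111 = 107,900 g.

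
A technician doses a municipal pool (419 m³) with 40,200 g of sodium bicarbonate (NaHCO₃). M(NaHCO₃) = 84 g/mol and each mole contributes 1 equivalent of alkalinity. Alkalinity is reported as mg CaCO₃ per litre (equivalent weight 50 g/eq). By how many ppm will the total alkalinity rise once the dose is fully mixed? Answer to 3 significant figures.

57.1 ppm

Volume: 419 m³ = 419,000 L.
Moles of NaHCO₃: 40,200 g ÷ 84 g/mol = 478.6 mol → 478.6 eq of alkalinity.
As CaCO₃: 478.6 eq × 50 g/eq = 23,930 g.
Rise: 23,930 g / 419,000 L × 1000 = 57.11 mg/L.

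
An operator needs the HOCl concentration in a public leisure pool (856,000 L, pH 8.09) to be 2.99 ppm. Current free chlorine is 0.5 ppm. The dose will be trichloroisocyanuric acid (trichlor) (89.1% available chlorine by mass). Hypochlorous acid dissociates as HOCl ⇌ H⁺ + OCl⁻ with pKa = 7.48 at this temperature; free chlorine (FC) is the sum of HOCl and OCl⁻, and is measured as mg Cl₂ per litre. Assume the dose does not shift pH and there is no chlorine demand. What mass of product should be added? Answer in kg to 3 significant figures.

[OCl⁻]/[HOCl] = 10^(pH − pKa) = 10^(8.09 − 7.48) = 4.074; fraction as HOCl = 1/(1 + 4.074) = 0.1971.
Free chlorine required for 2.99 ppm HOCl: 2.99 / 0.1971 = 15.17 ppm.
FC to add: 15.17 − 0.5 = 14.67 mg/L as Cl₂.
Cl₂ equivalent: 14.67 mg/L × 856,000 L = 12,560 g.
Product at 89.1% available Cl: 12,560 / 0.891 = 14,090 g.

14.1 kg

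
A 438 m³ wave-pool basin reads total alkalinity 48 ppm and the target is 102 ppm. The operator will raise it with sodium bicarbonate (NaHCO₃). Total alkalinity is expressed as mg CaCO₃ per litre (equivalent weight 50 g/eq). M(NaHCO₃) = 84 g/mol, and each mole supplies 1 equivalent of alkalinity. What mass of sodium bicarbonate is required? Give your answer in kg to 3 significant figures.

39.7 kg

Volume: 438 m³ = 438,000 L.
Alkalinity to add: (102 − 48) = 54 mg/L as CaCO₃ × 438,000 L = 23,650 g as CaCO₃.
Equivalents: 23,650 g ÷ 50 g/eq = 473 eq.
NaHCO₃ supplies 1 eq per mole → 473 mol.
Mass: 473 mol × 84 g/mol = 39,740 g.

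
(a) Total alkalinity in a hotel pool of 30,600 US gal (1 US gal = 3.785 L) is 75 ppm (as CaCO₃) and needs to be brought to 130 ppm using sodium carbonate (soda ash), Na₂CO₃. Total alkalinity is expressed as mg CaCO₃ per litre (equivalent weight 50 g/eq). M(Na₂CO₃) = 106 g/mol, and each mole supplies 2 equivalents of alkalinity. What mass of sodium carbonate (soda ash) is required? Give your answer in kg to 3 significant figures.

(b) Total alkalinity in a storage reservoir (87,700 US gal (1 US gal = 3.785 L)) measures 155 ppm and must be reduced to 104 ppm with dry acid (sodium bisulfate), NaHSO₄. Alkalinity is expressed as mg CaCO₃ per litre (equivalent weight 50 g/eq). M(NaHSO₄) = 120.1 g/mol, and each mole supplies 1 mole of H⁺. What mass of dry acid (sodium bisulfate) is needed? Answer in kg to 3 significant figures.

(a) Volume: 30,600 US gal × 3.785 L/gal = 115,821 L.
(a) Alkalinity to add: (130 − 75) = 55 mg/L as CaCO₃ × 115,821 L = 6370 g as CaCO₃.
(a) Equivalents: 6370 g ÷ 50 g/eq = 127.4 eq.
(a) Each mole of Na₂CO₃ supplies 2 eq, so 127.4 / 2 = 63.7 mol.
(a) Mass: 63.7 mol × 106 g/mol = 6752 g.

(b) Volume: 87,700 US gal × 3.785 L/gal = 331,944 L.
(b) Alkalinity to neutralize: (155 − 104) = 51 mg/L as CaCO₃ × 331,944 L = 16,930 g as CaCO₃.
(b) Equivalents of H⁺ required: 16,930 ÷ 50 g/eq = 338.6 eq = 338.6 mol NaHSO₄.
(b) Mass of NaHSO₄: 338.6 × 120.1 = 40,660 g.

(a) 6.75 kg; (b) 40.7 kg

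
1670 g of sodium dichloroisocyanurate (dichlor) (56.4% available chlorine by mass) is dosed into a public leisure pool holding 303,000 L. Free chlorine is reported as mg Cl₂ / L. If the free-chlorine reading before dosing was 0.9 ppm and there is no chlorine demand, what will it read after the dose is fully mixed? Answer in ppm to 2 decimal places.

4.01 ppm

Available chlorine delivered: 1670 g × 0.564 = 941.9 g as Cl₂.
Concentration rise: 941.9 g / 303,000 L = 3.109 mg/L = 3.11 ppm.
Final FC: 0.9 + 3.11 = 4.01 ppm.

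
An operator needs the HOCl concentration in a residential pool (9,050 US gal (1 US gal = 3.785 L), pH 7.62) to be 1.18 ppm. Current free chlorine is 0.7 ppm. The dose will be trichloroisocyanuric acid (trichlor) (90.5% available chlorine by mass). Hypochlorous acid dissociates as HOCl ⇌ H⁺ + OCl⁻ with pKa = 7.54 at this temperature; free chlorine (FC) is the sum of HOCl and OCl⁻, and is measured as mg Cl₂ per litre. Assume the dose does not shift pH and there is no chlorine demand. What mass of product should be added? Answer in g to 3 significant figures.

71.9 g

Volume: 9,050 US gal × 3.785 L/gal = 34,254 L.
[OCl⁻]/[HOCl] = 10^(pH − pKa) = 10^(7.62 − 7.54) = 1.202; fraction as HOCl = 1/(1 + 1.202) = 0.4541.
Free chlorine required for 1.18 ppm HOCl: 1.18 / 0.4541 = 2.599 ppm.
FC to add: 2.599 − 0.7 = 1.899 mg/L as Cl₂.
Cl₂ equivalent: 1.899 mg/L × 34,254 L = 65.04 g.
Product at 90.5% available Cl: 65.04 / 0.905 = 71.86 g.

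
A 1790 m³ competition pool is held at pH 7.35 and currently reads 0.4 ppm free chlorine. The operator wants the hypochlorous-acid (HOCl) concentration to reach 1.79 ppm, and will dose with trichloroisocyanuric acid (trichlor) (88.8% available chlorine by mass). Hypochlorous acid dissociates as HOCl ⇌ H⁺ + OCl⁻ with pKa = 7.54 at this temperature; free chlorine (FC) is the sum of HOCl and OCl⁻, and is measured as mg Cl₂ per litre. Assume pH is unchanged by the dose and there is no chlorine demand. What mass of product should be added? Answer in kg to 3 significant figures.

5.13 kg

Volume: 1790 m³ = 1,790,000 L.
[OCl⁻]/[HOCl] = 10^(pH − pKa) = 10^(7.35 − 7.54) = 0.6457; fraction as HOCl = 1/(1 + 0.6457) = 0.6077.
Free chlorine required for 1.79 ppm HOCl: 1.79 / 0.6077 = 2.946 ppm.
FC to add: 2.946 − 0.4 = 2.546 mg/L as Cl₂.
Cl₂ equivalent: 2.546 mg/L × 1,790,000 L = 4557 g.
Product at 88.8% available Cl: 4557 / 0.888 = 5132 g.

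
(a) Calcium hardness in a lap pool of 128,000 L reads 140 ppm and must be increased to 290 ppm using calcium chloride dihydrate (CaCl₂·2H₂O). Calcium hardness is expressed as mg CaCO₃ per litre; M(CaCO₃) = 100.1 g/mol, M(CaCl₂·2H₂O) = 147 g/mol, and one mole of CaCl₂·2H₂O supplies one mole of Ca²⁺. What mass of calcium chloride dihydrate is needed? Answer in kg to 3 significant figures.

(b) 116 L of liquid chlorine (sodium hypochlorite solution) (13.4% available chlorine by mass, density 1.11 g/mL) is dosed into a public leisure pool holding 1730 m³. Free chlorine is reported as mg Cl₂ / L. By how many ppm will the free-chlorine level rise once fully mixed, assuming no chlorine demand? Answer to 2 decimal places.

(a) 28.2 kg; (b) 9.97 ppm

(a) Hardness to add: (290 − 140) = 150 mg/L as CaCO₃ × 128,000 L = 19,200 g as CaCO₃.
(a) Moles of Ca²⁺ (1 mol Ca²⁺ ≡ 1 mol CaCO₃): 19,200 / 100.1 g/mol = 191.8 mol.
(a) Mass of CaCl₂·2H₂O: 191.8 × 147 = 28,200 g.

(b) Volume: 1730 m³ = 1,730,000 L.
(b) Mass of solution: 116 L × 1000 mL/L × 1.11 g/mL = 128,800 g.
(b) Available chlorine delivered: 128,800 g × 0.134 = 17,250 g as Cl₂.
(b) Concentration rise: 17,250 g / 1,730,000 L = 9.973 mg/L = 9.97 ppm.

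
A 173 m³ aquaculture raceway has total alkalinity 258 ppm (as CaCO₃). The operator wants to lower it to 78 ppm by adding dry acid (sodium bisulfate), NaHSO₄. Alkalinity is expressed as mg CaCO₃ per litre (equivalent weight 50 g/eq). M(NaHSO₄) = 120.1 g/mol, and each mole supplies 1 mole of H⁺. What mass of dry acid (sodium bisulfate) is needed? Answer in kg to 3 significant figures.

Volume: 173 m³ = 173,000 L.
Alkalinity to neutralize: (258 − 78) = 180 mg/L as CaCO₃ × 173,000 L = 31,140 g as CaCO₃.
Equivalents of H⁺ required: 31,140 ÷ 50 g/eq = 622.8 eq = 622.8 mol NaHSO₄.
Mass of NaHSO₄: 622.8 × 120.1 = 74,800 g.

74.8 kg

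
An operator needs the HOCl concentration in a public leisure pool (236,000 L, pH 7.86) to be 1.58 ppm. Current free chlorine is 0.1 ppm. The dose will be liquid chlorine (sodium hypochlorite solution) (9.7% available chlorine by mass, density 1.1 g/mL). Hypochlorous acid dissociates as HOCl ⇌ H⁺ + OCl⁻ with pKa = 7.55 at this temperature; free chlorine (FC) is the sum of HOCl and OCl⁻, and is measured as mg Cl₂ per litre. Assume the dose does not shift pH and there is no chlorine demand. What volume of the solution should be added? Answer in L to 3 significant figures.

[OCl⁻]/[HOCl] = 10^(pH − pKa) = 10^(7.86 − 7.55) = 2.042; fraction as HOCl = 1/(1 + 2.042) = 0.3288.
Free chlorine required for 1.58 ppm HOCl: 1.58 / 0.3288 = 4.806 ppm.
FC to add: 4.806 − 0.1 = 4.706 mg/L as Cl₂.
Cl₂ equivalent: 4.706 mg/L × 236,000 L = 1111 g.
Product at 9.7% available Cl: 1111 / 0.097 = 11,450 g.
Volume: 11,450 g ÷ 1.1 g/mL = 10,410 mL.

10.4 L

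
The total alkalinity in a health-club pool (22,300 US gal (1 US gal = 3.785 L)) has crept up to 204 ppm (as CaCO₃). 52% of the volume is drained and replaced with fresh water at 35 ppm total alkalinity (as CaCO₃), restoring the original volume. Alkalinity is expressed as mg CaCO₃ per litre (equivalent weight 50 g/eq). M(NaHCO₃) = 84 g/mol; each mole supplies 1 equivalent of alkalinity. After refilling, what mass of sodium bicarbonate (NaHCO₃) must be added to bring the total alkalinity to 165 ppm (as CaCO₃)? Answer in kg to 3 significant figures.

6.93 kg

Volume: 22,300 US gal × 3.785 L/gal = 84,406 L.
After draining 52% and refilling: 204 × 0.48 + 35 × 0.52 = 116.12 ppm.
Deficit to target: 165 − 116.12 = 48.88 mg/L.
As CaCO₃: 48.88 mg/L × 84,406 L = 4126 g; ÷ 50 g/eq ÷ 1 = 82.51 mol NaHCO₃.
Mass: 82.51 × 84 = 6931 g.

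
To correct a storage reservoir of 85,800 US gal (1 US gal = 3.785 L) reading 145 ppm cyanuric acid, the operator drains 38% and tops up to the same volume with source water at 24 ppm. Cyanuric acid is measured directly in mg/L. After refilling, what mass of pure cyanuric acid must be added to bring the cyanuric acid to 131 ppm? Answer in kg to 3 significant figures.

10.4 kg

Volume: 85,800 US gal × 3.785 L/gal = 324,753 L.
After draining 38% and refilling: 145 × 0.62 + 24 × 0.38 = 99.02 ppm.
Deficit to target: 131 − 99.02 = 31.98 mg/L.
Mass: 31.98 mg/L × 324,753 L = 10,390 g cyanuric acid.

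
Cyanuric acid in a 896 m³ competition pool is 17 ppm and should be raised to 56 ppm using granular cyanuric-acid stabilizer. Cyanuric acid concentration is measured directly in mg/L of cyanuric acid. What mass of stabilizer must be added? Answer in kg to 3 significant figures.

34.9 kg

Volume: 896 m³ = 896,000 L.
CYA to add: (56 − 17) = 39 mg/L × 896,000 L = 34,940 g cyanuric acid.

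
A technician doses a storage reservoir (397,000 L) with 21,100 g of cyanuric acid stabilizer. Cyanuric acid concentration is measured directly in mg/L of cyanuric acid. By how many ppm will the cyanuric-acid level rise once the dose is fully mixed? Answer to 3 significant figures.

Rise: 21,100 g / 397,000 L × 1000 = 53.15 mg/L.

53.1 ppm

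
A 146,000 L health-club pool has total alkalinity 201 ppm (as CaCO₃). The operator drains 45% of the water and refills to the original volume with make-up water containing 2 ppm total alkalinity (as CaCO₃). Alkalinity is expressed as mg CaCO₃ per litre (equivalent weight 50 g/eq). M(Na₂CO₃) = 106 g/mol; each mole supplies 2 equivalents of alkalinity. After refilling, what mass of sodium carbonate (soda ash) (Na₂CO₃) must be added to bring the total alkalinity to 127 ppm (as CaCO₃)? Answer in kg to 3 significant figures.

2.41 kg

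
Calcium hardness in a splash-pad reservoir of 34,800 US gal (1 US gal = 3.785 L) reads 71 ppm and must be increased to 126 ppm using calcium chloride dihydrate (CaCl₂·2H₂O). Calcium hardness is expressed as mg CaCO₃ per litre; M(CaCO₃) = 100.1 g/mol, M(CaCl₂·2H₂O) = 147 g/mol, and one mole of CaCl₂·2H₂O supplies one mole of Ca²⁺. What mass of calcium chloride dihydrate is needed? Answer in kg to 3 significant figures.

Volume: 34,800 US gal × 3.785 L/gal = 131,718 L.
Hardness to add: (126 − 71) = 55 mg/L as CaCO₃ × 131,718 L = 7244 g as CaCO₃.
Moles of Ca²⁺ (1 mol Ca²⁺ ≡ 1 mol CaCO₃): 7244 / 100.1 g/mol = 72.37 mol.
Mass of CaCl₂·2H₂O: 72.37 × 147 = 10,640 g.

10.6 kg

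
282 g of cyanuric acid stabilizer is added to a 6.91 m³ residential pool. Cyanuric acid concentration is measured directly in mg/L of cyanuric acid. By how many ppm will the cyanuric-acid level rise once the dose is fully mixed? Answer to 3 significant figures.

40.8 ppm

Volume: 6.91 m³ = 6,910 L.
Rise: 282 g / 6,910 L × 1000 = 40.81 mg/L.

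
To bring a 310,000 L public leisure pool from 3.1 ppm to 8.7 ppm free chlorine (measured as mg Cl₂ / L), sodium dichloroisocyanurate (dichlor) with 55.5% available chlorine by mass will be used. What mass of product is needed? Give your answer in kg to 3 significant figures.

3.13 kg

Chlorine deficit: 8.7 − 3.1 = 5.6 ppm = 5.6 mg/L as Cl₂.
Cl₂ equivalent needed: 5.6 mg/L × 310,000 L = 1,736,000 mg = 1736 g.
Product at 55.5% available chlorine: 1736 / 0.555 = 3128 g.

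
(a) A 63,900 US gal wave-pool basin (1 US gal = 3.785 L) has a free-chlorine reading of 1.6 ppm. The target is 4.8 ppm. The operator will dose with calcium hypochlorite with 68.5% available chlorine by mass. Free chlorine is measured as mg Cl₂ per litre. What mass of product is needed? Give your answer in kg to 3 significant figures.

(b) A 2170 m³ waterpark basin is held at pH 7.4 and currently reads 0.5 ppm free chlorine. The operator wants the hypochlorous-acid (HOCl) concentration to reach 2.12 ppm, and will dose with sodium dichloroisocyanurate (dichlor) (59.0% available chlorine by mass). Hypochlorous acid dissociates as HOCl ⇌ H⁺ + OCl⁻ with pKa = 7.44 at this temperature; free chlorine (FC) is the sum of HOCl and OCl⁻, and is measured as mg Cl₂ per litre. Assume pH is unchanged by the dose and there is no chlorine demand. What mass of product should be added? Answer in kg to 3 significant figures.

(a) 1.13 kg; (b) 13.1 kg

(a) Volume: 63,900 US gal × 3.785 L/gal = 241,862 L.
(a) Chlorine deficit: 4.8 − 1.6 = 3.2 ppm = 3.2 mg/L as Cl₂.
(a) Cl₂ equivalent needed: 3.2 mg/L × 241,862 L = 774,000 mg = 774 g.
(a) Product at 68.5% available chlorine: 774 / 0.685 = 1130 g.

(b) Volume: 2170 m³ = 2,170,000 L.
(b) [OCl⁻]/[HOCl] = 10^(pH − pKa) = 10^(7.4 − 7.44) = 0.912; fraction as HOCl = 1/(1 + 0.912) = 0.523.
(b) Free chlorine required for 2.12 ppm HOCl: 2.12 / 0.523 = 4.053 ppm.
(b) FC to add: 4.053 − 0.5 = 3.553 mg/L as Cl₂.
(b) Cl₂ equivalent: 3.553 mg/L × 2,170,000 L = 7711 g.
(b) Product at 59.0% available Cl: 7711 / 0.59 = 13,070 g.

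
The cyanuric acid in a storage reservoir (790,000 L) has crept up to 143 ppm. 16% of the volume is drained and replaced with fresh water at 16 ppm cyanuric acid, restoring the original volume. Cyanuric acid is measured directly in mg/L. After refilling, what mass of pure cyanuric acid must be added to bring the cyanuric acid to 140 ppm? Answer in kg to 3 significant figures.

After draining 16% and refilling: 143 × 0.84 + 16 × 0.16 = 122.68 ppm.
Deficit to target: 140 − 122.68 = 17.32 mg/L.
Mass: 17.32 mg/L × 790,000 L = 13,680 g cyanuric acid.

13.7 kg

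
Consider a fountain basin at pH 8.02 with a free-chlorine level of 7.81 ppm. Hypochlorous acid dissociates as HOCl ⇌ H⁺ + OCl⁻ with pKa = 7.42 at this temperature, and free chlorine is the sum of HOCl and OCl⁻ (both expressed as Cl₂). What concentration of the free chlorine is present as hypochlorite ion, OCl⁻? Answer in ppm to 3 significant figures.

[OCl⁻]/[HOCl] = 10^(pH − pKa) = 10^(8.02 − 7.42) = 10^0.60 = 3.981.
Fraction as HOCl = 1 / (1 + 3.981) = 0.2008.
OCl⁻ = (1 − 0.2008) × 7.81 ppm = 6.242 ppm.

6.24 ppm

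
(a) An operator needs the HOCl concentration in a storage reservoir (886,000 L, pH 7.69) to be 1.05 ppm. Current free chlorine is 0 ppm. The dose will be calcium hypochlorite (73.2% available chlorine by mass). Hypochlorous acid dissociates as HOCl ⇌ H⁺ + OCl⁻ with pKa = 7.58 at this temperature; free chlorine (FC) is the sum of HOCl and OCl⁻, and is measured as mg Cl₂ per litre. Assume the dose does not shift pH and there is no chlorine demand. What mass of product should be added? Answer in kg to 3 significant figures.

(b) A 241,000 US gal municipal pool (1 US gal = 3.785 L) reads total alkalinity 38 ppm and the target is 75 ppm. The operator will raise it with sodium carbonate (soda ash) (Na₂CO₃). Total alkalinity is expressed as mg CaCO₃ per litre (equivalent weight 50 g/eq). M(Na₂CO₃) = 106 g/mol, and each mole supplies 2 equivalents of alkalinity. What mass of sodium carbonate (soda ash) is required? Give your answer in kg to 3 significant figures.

(a) 2.91 kg; (b) 35.8 kg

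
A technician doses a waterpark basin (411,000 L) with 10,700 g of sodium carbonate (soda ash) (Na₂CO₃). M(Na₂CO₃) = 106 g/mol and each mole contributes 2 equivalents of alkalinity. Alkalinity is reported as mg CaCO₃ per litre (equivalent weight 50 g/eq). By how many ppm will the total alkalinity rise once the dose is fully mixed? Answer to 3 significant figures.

24.6 ppm

Moles of Na₂CO₃: 10,700 g ÷ 106 g/mol = 100.9 mol → 201.9 eq of alkalinity.
As CaCO₃: 201.9 eq × 50 g/eq = 10,090 g.
Rise: 10,090 g / 411,000 L × 1000 = 24.56 mg/L.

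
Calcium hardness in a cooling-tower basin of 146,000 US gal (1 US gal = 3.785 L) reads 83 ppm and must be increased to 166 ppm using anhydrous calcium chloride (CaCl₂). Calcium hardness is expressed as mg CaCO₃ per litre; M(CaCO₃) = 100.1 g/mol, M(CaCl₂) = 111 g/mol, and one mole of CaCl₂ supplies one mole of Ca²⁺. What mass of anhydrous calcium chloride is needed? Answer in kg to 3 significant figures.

50.9 kg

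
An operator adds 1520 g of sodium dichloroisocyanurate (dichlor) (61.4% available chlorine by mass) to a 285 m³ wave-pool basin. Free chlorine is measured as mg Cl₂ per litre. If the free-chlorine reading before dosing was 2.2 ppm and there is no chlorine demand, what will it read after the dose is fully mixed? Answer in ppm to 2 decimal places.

5.47 ppm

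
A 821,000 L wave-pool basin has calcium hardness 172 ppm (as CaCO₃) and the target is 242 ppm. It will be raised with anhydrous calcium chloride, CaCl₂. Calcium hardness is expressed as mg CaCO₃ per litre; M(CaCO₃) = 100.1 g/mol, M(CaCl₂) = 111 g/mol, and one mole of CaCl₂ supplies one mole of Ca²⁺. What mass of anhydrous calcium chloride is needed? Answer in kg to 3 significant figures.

63.7 kg

Hardness to add: (242 − 172) = 70 mg/L as CaCO₃ × 821,000 L = 57,470 g as CaCO₃.
Moles of Ca²⁺ (1 mol Ca²⁺ ≡ 1 mol CaCO₃): 57,470 / 100.1 g/mol = 574.1 mol.
Mass of CaCl₂: 574.1 × 111 = 63,730 g.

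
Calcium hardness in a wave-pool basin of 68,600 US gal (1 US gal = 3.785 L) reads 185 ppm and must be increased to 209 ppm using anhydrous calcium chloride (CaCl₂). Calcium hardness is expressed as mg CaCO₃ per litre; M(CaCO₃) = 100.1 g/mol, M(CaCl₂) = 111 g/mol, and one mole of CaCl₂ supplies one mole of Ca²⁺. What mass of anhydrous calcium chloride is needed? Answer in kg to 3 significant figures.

Volume: 68,600 US gal × 3.785 L/gal = 259,651 L.
Hardness to add: (209 − 185) = 24 mg/L as CaCO₃ × 259,651 L = 6232 g as CaCO₃.
Moles of Ca²⁺ (1 mol Ca²⁺ ≡ 1 mol CaCO₃): 6232 / 100.1 g/mol = 62.25 mol.
Mass of CaCl₂: 62.25 × 111 = 6910 g.

6.91 kg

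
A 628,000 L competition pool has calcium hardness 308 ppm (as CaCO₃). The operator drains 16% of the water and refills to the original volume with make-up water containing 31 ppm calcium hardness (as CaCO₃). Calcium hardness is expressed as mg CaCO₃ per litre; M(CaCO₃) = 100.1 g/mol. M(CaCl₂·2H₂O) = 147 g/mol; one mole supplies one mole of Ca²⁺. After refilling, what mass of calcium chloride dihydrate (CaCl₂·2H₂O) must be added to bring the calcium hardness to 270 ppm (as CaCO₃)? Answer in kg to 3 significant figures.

5.83 kg

After draining 16% and refilling: 308 × 0.84 + 31 × 0.16 = 263.68 ppm.
Deficit to target: 270 − 263.68 = 6.32 mg/L.
As CaCO₃: 6.32 mg/L × 628,000 L = 3969 g; ÷ 100.1 = 39.65 mol Ca²⁺.
Mass: 39.65 × 147 = 5829 g.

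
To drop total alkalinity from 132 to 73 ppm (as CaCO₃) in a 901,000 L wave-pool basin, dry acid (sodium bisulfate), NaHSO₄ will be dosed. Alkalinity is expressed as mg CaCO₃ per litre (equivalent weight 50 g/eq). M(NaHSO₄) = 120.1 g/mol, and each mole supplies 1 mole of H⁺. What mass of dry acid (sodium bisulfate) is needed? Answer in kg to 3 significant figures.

128 kg

Alkalinity to neutralize: (132 − 73) = 59 mg/L as CaCO₃ × 901,000 L = 53,160 g as CaCO₃.
Equivalents of H⁺ required: 53,160 ÷ 50 g/eq = 1063 eq = 1063 mol NaHSO₄.
Mass of NaHSO₄: 1063 × 120.1 = 127,700 g.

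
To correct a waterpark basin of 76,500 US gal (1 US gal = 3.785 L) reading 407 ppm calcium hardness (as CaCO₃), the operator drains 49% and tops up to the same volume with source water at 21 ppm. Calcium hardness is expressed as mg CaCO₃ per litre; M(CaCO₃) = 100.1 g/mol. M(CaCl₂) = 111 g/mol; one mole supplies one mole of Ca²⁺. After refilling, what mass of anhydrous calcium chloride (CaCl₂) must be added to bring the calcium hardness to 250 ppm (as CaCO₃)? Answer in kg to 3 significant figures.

10.3 kg

Volume: 76,500 US gal × 3.785 L/gal = 289,552 L.
After draining 49% and refilling: 407 × 0.51 + 21 × 0.49 = 217.86 ppm.
Deficit to target: 250 − 217.86 = 32.14 mg/L.
As CaCO₃: 32.14 mg/L × 289,552 L = 9306 g; ÷ 100.1 = 92.97 mol Ca²⁺.
Mass: 92.97 × 111 = 10,320 g.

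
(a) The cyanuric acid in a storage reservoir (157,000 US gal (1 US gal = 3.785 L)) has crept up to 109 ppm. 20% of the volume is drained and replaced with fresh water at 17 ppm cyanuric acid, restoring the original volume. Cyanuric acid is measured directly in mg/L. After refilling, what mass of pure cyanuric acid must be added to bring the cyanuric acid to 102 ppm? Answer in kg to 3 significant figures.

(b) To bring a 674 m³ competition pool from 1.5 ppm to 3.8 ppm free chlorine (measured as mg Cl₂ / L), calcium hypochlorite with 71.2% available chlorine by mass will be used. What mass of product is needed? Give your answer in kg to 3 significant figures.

(a) Volume: 157,000 US gal × 3.785 L/gal = 594,245 L.
(a) After draining 20% and refilling: 109 × 0.80 + 17 × 0.20 = 90.6 ppm.
(a) Deficit to target: 102 − 90.6 = 11.4 mg/L.
(a) Mass: 11.4 mg/L × 594,245 L = 6774 g cyanuric acid.

(b) Volume: 674 m³ = 674,000 L.
(b) Chlorine deficit: 3.8 − 1.5 = 2.3 ppm = 2.3 mg/L as Cl₂.
(b) Cl₂ equivalent needed: 2.3 mg/L × 674,000 L = 1,550,000 mg = 1550 g.
(b) Product at 71.2% available chlorine: 1550 / 0.712 = 2177 g.

(a) 6.77 kg; (b) 2.18 kg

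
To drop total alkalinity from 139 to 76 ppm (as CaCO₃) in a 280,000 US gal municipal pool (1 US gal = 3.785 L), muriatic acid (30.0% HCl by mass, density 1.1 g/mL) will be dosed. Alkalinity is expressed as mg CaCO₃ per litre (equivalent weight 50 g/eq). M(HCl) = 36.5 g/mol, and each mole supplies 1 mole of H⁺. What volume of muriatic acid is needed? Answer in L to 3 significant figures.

148 L

Volume: 280,000 US gal × 3.785 L/gal = 1,059,800 L.
Alkalinity to neutralize: (139 − 76) = 63 mg/L as CaCO₃ × 1,059,800 L = 66,770 g as CaCO₃.
Equivalents of H⁺ required: 66,770 ÷ 50 g/eq = 1335 eq = 1335 mol HCl.
Mass of HCl: 1335 × 36.5 = 48,740 g.
Mass of 30.0% solution: 48,740 / 0.3 = 162,500 g.
Volume: 162,500 g ÷ 1.1 g/mL = 147,700 mL.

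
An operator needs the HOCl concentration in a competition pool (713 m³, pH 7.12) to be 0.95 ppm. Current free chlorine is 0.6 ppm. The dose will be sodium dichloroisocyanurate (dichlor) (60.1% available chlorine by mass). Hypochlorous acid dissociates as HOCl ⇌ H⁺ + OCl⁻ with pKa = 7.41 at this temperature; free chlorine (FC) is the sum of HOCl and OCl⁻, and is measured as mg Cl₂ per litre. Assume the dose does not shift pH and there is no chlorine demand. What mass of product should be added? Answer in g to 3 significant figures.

993 g

Volume: 713 m³ = 713,000 L.
[OCl⁻]/[HOCl] = 10^(pH − pKa) = 10^(7.12 − 7.41) = 0.5129; fraction as HOCl = 1/(1 + 0.5129) = 0.661.
Free chlorine required for 0.95 ppm HOCl: 0.95 / 0.661 = 1.437 ppm.
FC to add: 1.437 − 0.6 = 0.8372 mg/L as Cl₂.
Cl₂ equivalent: 0.8372 mg/L × 713,000 L = 596.9 g.
Product at 60.1% available Cl: 596.9 / 0.601 = 993.2 g.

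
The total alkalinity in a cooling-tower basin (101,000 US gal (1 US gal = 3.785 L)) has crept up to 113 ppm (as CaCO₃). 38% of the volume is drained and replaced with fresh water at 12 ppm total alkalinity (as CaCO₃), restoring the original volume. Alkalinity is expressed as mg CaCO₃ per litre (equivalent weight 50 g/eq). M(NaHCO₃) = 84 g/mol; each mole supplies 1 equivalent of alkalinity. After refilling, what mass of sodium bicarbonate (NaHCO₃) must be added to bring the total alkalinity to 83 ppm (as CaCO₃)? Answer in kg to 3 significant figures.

5.38 kg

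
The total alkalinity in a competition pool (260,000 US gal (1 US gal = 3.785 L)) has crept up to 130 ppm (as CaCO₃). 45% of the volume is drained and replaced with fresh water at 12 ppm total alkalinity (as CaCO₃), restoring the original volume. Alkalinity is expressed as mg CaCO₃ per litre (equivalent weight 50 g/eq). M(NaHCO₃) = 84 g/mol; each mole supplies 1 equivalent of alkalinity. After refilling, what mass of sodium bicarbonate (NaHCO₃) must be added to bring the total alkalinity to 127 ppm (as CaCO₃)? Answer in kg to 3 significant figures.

82.8 kg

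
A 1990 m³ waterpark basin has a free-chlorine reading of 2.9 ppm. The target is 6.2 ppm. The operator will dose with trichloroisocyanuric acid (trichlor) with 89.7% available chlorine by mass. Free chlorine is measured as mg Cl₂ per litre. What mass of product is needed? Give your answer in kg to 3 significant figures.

7.32 kg

Volume: 1990 m³ = 1,990,000 L.
Chlorine deficit: 6.2 − 2.9 = 3.3 ppm = 3.3 mg/L as Cl₂.
Cl₂ equivalent needed: 3.3 mg/L × 1,990,000 L = 6,567,000 mg = 6567 g.
Product at 89.7% available chlorine: 6567 / 0.897 = 7321 g.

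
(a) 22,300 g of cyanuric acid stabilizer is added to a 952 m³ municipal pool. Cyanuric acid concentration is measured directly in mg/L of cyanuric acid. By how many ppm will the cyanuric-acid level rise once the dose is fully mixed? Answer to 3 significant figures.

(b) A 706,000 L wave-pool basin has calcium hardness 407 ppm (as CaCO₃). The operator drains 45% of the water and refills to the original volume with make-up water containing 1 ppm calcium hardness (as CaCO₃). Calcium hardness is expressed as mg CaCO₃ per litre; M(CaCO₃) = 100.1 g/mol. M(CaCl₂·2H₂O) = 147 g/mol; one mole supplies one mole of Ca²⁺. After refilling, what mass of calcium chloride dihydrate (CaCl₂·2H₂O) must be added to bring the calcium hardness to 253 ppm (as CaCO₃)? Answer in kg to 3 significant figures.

(a) 23.4 ppm; (b) 29.8 kg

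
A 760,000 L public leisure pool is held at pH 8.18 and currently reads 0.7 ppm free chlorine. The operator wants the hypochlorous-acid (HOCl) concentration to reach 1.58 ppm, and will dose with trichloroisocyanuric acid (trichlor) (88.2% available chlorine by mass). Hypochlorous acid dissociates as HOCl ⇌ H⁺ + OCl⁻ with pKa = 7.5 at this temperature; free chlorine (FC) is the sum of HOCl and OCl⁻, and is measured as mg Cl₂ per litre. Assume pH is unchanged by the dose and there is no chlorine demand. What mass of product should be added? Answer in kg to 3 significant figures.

[OCl⁻]/[HOCl] = 10^(pH − pKa) = 10^(8.18 − 7.5) = 4.786; fraction as HOCl = 1/(1 + 4.786) = 0.1728.
Free chlorine required for 1.58 ppm HOCl: 1.58 / 0.1728 = 9.142 ppm.
FC to add: 9.142 − 0.7 = 8.442 mg/L as Cl₂.
Cl₂ equivalent: 8.442 mg/L × 760,000 L = 6416 g.
Product at 88.2% available Cl: 6416 / 0.882 = 7275 g.

7.27 kg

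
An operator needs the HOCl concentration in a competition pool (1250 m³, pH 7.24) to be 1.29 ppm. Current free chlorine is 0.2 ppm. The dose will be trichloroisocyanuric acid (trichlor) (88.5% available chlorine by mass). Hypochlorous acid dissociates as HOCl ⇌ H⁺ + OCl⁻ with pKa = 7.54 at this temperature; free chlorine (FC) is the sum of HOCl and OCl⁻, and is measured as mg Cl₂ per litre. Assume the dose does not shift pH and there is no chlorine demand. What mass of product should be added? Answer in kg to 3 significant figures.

2.45 kg

Volume: 1250 m³ = 1,250,000 L.
[OCl⁻]/[HOCl] = 10^(pH − pKa) = 10^(7.24 − 7.54) = 0.5012; fraction as HOCl = 1/(1 + 0.5012) = 0.6661.
Free chlorine required for 1.29 ppm HOCl: 1.29 / 0.6661 = 1.937 ppm.
FC to add: 1.937 − 0.2 = 1.737 mg/L as Cl₂.
Cl₂ equivalent: 1.737 mg/L × 1,250,000 L = 2171 g.
Product at 88.5% available Cl: 2171 / 0.885 = 2453 g.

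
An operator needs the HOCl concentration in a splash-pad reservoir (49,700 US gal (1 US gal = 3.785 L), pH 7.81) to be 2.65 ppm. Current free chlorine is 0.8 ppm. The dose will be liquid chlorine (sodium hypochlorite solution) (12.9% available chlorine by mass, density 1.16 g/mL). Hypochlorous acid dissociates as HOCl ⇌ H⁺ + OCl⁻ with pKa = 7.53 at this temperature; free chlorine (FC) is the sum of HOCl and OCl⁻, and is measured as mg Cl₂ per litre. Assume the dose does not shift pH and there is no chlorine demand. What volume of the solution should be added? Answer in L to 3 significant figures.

8.67 L

Volume: 49,700 US gal × 3.785 L/gal = 188,114 L.
[OCl⁻]/[HOCl] = 10^(pH − pKa) = 10^(7.81 − 7.53) = 1.905; fraction as HOCl = 1/(1 + 1.905) = 0.3442.
Free chlorine required for 2.65 ppm HOCl: 2.65 / 0.3442 = 7.699 ppm.
FC to add: 7.699 − 0.8 = 6.899 mg/L as Cl₂.
Cl₂ equivalent: 6.899 mg/L × 188,114 L = 1298 g.
Product at 12.9% available Cl: 1298 / 0.129 = 10,060 g.
Volume: 10,060 g ÷ 1.16 g/mL = 8673 mL.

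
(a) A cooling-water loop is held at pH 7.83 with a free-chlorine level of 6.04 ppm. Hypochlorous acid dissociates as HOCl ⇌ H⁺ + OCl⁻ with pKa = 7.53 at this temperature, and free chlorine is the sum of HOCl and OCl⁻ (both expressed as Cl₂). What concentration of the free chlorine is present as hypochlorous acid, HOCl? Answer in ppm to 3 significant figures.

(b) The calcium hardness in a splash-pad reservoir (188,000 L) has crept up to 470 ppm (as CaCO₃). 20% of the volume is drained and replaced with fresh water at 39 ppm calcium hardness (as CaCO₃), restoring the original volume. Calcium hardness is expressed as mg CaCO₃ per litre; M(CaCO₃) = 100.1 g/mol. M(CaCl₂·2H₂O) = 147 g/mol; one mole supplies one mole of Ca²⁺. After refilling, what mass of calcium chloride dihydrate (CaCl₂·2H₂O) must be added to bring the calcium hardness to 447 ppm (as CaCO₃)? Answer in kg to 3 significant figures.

(a) [OCl⁻]/[HOCl] = 10^(pH − pKa) = 10^(7.83 − 7.53) = 10^0.30 = 1.995.
(a) Fraction as HOCl = 1 / (1 + 1.995) = 0.3339.
(a) HOCl = 0.3339 × 6.04 ppm = 2.017 ppm.

(b) After draining 20% and refilling: 470 × 0.80 + 39 × 0.20 = 383.8 ppm.
(b) Deficit to target: 447 − 383.8 = 63.2 mg/L.
(b) As CaCO₃: 63.2 mg/L × 188,000 L = 11,880 g; ÷ 100.1 = 118.7 mol Ca²⁺.
(b) Mass: 118.7 × 147 = 17,450 g.

(a) 2.02 ppm; (b) 17.4 kg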